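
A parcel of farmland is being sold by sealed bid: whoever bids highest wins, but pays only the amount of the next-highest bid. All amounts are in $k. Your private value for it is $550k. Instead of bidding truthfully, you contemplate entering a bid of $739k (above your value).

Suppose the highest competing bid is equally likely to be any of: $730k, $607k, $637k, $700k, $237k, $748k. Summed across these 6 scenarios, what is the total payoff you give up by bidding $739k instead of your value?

The deviation costs you only when the competing bid falls strictly between $550k and $739k; elsewhere both bids give the same outcome.
$730k: truthful payoff $0k, deviation payoff −$180k → loss $180k.
$607k: truthful payoff $0k, deviation payoff −$57k → loss $57k.
$637k: truthful payoff $0k, deviation payoff −$87k → loss $87k.
$700k: truthful payoff $0k, deviation payoff −$150k → loss $150k.
$237k: outcomes coincide → loss $0k.
$748k: outcomes coincide → loss $0k.
Total loss = $180k + $57k + $87k + $150k = $474k.

$474k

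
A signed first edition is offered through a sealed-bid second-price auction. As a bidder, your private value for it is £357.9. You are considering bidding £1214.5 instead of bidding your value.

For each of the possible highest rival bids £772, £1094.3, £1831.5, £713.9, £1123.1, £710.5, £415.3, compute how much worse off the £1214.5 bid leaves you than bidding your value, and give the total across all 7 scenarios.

The deviation costs you only when the competing bid falls strictly between £357.9 and £1214.5; elsewhere both bids give the same outcome.
£772: truthful payoff £0, deviation payoff −£414.1 → loss £414.1.
£1094.3: truthful payoff £0, deviation payoff −£736.4 → loss £736.4.
£1831.5: outcomes coincide → loss £0.
£713.9: truthful payoff £0, deviation payoff −£356 → loss £356.
£1123.1: truthful payoff £0, deviation payoff −£765.2 → loss £765.2.
£710.5: truthful payoff £0, deviation payoff −£352.6 → loss £352.6.
£415.3: truthful payoff £0, deviation payoff −£57.4 → loss £57.4.
Total loss = £414.1 + £736.4 + £356 + £765.2 + £352.6 + £57.4 = £2681.7.

£2681.7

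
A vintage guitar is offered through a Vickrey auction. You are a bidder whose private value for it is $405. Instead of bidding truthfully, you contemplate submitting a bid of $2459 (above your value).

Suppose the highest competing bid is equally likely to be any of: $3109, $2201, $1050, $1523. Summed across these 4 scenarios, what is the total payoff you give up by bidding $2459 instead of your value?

$3559

The deviation costs you only when the competing bid falls strictly between $405 and $2459; elsewhere both bids give the same outcome.
$3109: outcomes coincide → loss $0.
$2201: truthful payoff $0, deviation payoff −$1796 → loss $1796.
$1050: truthful payoff $0, deviation payoff −$645 → loss $645.
$1523: truthful payoff $0, deviation payoff −$1118 → loss $1118.
Total loss = $1796 + $645 + $1118 = $3559.
In a second-price auction your bid sets only whether you win, not what you pay, so bidding your true value is weakly dominant.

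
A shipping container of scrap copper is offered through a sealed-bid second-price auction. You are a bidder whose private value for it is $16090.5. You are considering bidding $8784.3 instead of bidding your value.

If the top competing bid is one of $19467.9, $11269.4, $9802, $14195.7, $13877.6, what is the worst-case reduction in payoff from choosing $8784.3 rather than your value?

$19467.9: same outcome either way → loss $0.
$11269.4: truthful gives $4821.1, deviation gives $0 → loss $4821.1.
$9802: truthful gives $6288.5, deviation gives $0 → loss $6288.5.
$14195.7: truthful gives $1894.8, deviation gives $0 → loss $1894.8.
$13877.6: truthful gives $2212.9, deviation gives $0 → loss $2212.9.
Maximum loss: $6288.5.

$6288.5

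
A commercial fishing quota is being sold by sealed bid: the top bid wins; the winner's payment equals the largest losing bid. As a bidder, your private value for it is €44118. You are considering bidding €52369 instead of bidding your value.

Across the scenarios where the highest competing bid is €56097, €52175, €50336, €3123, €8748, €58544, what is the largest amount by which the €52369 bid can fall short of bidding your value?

€8057

€56097: same outcome either way → loss €0.
€52175: truthful gives €0, deviation gives −€8057 → loss €8057.
€50336: truthful gives €0, deviation gives −€6218 → loss €6218.
€3123: same outcome either way → loss €0.
€8748: same outcome either way → loss €0.
€58544: same outcome either way → loss €0.
Maximum loss: €8057.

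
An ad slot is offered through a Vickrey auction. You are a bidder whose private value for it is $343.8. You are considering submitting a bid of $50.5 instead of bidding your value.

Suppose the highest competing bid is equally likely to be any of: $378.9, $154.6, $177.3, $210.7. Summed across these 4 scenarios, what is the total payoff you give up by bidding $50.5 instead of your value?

The deviation costs you only when the competing bid falls strictly between $50.5 and $343.8; elsewhere both bids give the same outcome.
$378.9: outcomes coincide → loss $0.
$154.6: truthful payoff $189.2, deviation payoff $0 → loss $189.2.
$177.3: truthful payoff $166.5, deviation payoff $0 → loss $166.5.
$210.7: truthful payoff $133.1, deviation payoff $0 → loss $133.1.
Total loss = $189.2 + $166.5 + $133.1 = $488.8.

$488.8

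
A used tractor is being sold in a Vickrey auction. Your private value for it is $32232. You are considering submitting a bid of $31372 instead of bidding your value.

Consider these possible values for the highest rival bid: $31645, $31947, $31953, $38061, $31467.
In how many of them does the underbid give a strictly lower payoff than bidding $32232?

4

The deviation hurts exactly when the highest competing bid lies strictly between $31372 and $32232 — underbidding then forfeits a profitable win.
$31645: inside the interval → strictly worse (loss $587).
$31947: inside the interval → strictly worse (loss $285).
$31953: inside the interval → strictly worse (loss $279).
$38061: above both → same outcome either way.
$31467: inside the interval → strictly worse (loss $765).
Count: 4.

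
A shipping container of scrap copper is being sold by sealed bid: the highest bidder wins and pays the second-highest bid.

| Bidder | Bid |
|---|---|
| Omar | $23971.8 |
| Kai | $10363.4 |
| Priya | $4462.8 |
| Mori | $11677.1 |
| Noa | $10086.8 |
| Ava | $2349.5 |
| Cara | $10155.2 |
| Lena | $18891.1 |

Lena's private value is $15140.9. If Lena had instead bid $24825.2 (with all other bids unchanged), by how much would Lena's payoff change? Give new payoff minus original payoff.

The highest bid among the other bidders is $23971.8; Lena's bid doesn't change that.
Original bid $18891.1: Lena is not highest (top rival bid is $23971.8); payoff $0.
Alternative bid $24825.2: Lena is highest, pays the top rival bid $23971.8; payoff $15140.9 − $23971.8 = −$8830.9.
Change in payoff = −$8830.9 − ($0) = −$8830.9.

−$8830.9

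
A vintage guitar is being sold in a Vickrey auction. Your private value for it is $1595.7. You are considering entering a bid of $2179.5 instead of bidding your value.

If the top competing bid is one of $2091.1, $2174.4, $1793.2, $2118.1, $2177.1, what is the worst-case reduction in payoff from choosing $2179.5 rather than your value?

$2091.1: truthful gives $0, deviation gives −$495.4 → loss $495.4.
$2174.4: truthful gives $0, deviation gives −$578.7 → loss $578.7.
$1793.2: truthful gives $0, deviation gives −$197.5 → loss $197.5.
$2118.1: truthful gives $0, deviation gives −$522.4 → loss $522.4.
$2177.1: truthful gives $0, deviation gives −$581.4 → loss $581.4.
Maximum loss: $581.4.

$581.4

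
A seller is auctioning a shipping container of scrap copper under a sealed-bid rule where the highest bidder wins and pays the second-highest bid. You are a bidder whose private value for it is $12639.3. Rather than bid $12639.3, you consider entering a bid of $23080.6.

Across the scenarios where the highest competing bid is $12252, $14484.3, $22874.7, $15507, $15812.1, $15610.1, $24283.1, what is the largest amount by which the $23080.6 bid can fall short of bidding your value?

$10235.4

$12252: same outcome either way → loss $0.
$14484.3: truthful gives $0, deviation gives −$1845 → loss $1845.
$22874.7: truthful gives $0, deviation gives −$10235.4 → loss $10235.4.
$15507: truthful gives $0, deviation gives −$2867.7 → loss $2867.7.
$15812.1: truthful gives $0, deviation gives −$3172.8 → loss $3172.8.
$15610.1: truthful gives $0, deviation gives −$2970.8 → loss $2970.8.
$24283.1: same outcome either way → loss $0.
Maximum loss: $10235.4.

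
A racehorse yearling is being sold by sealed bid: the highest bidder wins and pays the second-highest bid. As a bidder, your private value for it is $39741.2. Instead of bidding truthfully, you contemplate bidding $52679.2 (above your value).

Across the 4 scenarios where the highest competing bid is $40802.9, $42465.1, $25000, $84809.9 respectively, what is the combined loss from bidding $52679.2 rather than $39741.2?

$3785.6

The deviation costs you only when the competing bid falls strictly between $39741.2 and $52679.2; elsewhere both bids give the same outcome.
$40802.9: truthful payoff $0, deviation payoff −$1061.7 → loss $1061.7.
$42465.1: truthful payoff $0, deviation payoff −$2723.9 → loss $2723.9.
$25000: outcomes coincide → loss $0.
$84809.9: outcomes coincide → loss $0.
Total loss = $1061.7 + $2723.9 = $3785.6.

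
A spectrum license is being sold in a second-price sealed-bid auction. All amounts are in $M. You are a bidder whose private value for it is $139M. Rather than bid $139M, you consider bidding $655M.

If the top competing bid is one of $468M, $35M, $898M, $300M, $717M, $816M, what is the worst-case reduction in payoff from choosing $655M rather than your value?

$468M: truthful gives $0M, deviation gives −$329M → loss $329M.
$35M: same outcome either way → loss $0M.
$898M: same outcome either way → loss $0M.
$300M: truthful gives $0M, deviation gives −$161M → loss $161M.
$717M: same outcome either way → loss $0M.
$816M: same outcome either way → loss $0M.
Maximum loss: $329M.

$329M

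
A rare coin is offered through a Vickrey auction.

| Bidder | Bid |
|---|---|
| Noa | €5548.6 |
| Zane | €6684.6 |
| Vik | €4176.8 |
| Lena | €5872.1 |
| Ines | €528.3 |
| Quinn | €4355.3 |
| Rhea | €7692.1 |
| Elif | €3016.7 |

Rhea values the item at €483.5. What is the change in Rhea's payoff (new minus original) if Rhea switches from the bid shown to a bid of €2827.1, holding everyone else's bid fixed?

The highest bid among the other bidders is €6684.6; Rhea's bid doesn't change that.
Original bid €7692.1: Rhea is highest, pays the top rival bid €6684.6; payoff €483.5 − €6684.6 = −€6201.1.
Alternative bid €2827.1: Rhea is not highest (top rival bid is €6684.6); payoff €0.
Change in payoff = €0 − (−€6201.1) = €6201.1.

€6201.1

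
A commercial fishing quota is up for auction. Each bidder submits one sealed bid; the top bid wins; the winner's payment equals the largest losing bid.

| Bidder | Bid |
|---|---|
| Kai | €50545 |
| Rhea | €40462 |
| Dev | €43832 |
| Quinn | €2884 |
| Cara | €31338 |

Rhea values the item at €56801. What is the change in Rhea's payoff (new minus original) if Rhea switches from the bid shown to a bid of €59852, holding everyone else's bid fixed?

€6256

The highest bid among the other bidders is €50545; Rhea's bid doesn't change that.
Original bid €40462: Rhea is not highest (top rival bid is €50545); payoff €0.
Alternative bid €59852: Rhea is highest, pays the top rival bid €50545; payoff €56801 − €50545 = €6256.
Change in payoff = €6256 − (€0) = €6256.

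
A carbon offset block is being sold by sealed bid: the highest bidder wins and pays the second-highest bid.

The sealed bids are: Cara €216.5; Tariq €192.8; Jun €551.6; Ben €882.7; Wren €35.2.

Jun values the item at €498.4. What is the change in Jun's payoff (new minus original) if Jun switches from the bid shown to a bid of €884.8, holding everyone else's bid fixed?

−€384.3

The highest bid among the other bidders is €882.7; Jun's bid doesn't change that.
Original bid €551.6: Jun is not highest (top rival bid is €882.7); payoff €0.
Alternative bid €884.8: Jun is highest, pays the top rival bid €882.7; payoff €498.4 − €882.7 = −€384.3.
Change in payoff = −€384.3 − (€0) = −€384.3.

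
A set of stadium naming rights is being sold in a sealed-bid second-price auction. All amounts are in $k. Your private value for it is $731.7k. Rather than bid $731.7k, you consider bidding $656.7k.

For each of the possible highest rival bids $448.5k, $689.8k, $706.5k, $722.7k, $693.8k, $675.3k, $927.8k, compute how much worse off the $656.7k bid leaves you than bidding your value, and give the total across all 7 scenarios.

The deviation costs you only when the competing bid falls strictly between $656.7k and $731.7k; elsewhere both bids give the same outcome.
$448.5k: outcomes coincide → loss $0k.
$689.8k: truthful payoff $41.9k, deviation payoff $0k → loss $41.9k.
$706.5k: truthful payoff $25.2k, deviation payoff $0k → loss $25.2k.
$722.7k: truthful payoff $9k, deviation payoff $0k → loss $9k.
$693.8k: truthful payoff $37.9k, deviation payoff $0k → loss $37.9k.
$675.3k: truthful payoff $56.4k, deviation payoff $0k → loss $56.4k.
$927.8k: outcomes coincide → loss $0k.
Total loss = $41.9k + $25.2k + $9k + $37.9k + $56.4k = $170.4k.

$170.4k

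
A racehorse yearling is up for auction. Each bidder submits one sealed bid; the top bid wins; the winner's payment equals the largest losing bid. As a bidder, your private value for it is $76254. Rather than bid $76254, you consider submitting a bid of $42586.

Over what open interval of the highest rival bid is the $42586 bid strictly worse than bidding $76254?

If the competing bid is below $42586, both bids win at the same price — no difference.
If it is above $76254, both bids lose — no difference.
If it lies strictly between $42586 and $76254, bidding your value wins at a price below your value (positive payoff) while bidding $42586 loses (payoff 0).
So the deviation strictly hurts on the open interval ($42586, $76254).

($42586, $76254)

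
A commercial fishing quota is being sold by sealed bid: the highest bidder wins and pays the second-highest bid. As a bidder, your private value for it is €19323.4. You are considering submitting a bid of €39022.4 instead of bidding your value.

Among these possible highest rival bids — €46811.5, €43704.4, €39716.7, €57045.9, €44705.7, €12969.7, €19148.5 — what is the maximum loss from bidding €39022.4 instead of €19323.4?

€46811.5: same outcome either way → loss €0.
€43704.4: same outcome either way → loss €0.
€39716.7: same outcome either way → loss €0.
€57045.9: same outcome either way → loss €0.
€44705.7: same outcome either way → loss €0.
€12969.7: same outcome either way → loss €0.
€19148.5: same outcome either way → loss €0.
Maximum loss: €0.

€0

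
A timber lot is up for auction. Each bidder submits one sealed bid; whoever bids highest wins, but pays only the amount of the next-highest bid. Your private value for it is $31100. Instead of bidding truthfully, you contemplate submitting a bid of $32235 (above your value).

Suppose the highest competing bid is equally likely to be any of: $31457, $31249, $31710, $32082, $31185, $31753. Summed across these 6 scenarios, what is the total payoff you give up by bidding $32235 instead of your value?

The deviation costs you only when the competing bid falls strictly between $31100 and $32235; elsewhere both bids give the same outcome.
$31457: truthful payoff $0, deviation payoff −$357 → loss $357.
$31249: truthful payoff $0, deviation payoff −$149 → loss $149.
$31710: truthful payoff $0, deviation payoff −$610 → loss $610.
$32082: truthful payoff $0, deviation payoff −$982 → loss $982.
$31185: truthful payoff $0, deviation payoff −$85 → loss $85.
$31753: truthful payoff $0, deviation payoff −$653 → loss $653.
Total loss = $357 + $149 + $610 + $982 + $85 + $653 = $2836.
Because the price is fixed by the runner-up's bid, deviating from your value can only change a good outcome into a bad one — never the reverse.

$2836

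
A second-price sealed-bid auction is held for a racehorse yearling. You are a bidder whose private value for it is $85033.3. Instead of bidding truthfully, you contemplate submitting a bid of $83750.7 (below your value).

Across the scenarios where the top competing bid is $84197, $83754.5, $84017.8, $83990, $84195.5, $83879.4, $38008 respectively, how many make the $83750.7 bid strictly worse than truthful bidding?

6

The deviation hurts exactly when the highest competing bid lies strictly between $83750.7 and $85033.3 — underbidding then forfeits a profitable win.
$84197: inside the interval → strictly worse (loss $836.3).
$83754.5: inside the interval → strictly worse (loss $1278.8).
$84017.8: inside the interval → strictly worse (loss $1015.5).
$83990: inside the interval → strictly worse (loss $1043.3).
$84195.5: inside the interval → strictly worse (loss $837.8).
$83879.4: inside the interval → strictly worse (loss $1153.9).
$38008: below both → same outcome either way.
Count: 6.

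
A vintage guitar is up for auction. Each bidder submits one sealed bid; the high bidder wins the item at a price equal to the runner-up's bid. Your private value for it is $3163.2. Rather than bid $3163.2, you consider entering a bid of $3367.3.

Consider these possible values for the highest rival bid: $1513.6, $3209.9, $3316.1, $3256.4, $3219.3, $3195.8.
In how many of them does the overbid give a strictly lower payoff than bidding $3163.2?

The deviation hurts exactly when the highest competing bid lies strictly between $3163.2 and $3367.3 — overbidding then wins at a price above your value.
$1513.6: below both → same outcome either way.
$3209.9: inside the interval → strictly worse (loss $46.7).
$3316.1: inside the interval → strictly worse (loss $152.9).
$3256.4: inside the interval → strictly worse (loss $93.2).
$3219.3: inside the interval → strictly worse (loss $56.1).
$3195.8: inside the interval → strictly worse (loss $32.6).
Count: 5.

5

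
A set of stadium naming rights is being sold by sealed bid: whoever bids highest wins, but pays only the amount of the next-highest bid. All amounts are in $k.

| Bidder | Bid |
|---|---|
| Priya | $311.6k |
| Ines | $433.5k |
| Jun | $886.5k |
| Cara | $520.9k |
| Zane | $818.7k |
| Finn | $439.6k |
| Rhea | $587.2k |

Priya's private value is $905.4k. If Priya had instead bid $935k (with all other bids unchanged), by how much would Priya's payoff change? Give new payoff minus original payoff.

$18.9k

The highest bid among the other bidders is $886.5k; Priya's bid doesn't change that.
Original bid $311.6k: Priya is not highest (top rival bid is $886.5k); payoff $0k.
Alternative bid $935k: Priya is highest, pays the top rival bid $886.5k; payoff $905.4k − $886.5k = $18.9k.
Change in payoff = $18.9k − ($0k) = $18.9k.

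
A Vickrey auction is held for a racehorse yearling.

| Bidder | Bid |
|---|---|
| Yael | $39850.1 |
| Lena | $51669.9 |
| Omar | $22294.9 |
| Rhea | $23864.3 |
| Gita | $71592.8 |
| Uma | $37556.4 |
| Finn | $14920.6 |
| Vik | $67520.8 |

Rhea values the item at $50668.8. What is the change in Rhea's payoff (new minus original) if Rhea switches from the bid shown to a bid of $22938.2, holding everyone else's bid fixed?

$0

The highest bid among the other bidders is $71592.8; Rhea's bid doesn't change that.
Original bid $23864.3: Rhea is not highest (top rival bid is $71592.8); payoff $0.
Alternative bid $22938.2: Rhea is not highest (top rival bid is $71592.8); payoff $0.
Change in payoff = $0 − ($0) = $0.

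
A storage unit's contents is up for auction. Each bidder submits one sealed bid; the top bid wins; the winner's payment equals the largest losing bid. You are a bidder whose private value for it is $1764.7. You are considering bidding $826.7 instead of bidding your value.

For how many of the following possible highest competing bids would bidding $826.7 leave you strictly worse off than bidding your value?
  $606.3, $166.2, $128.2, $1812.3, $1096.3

1

The deviation hurts exactly when the highest competing bid lies strictly between $826.7 and $1764.7 — underbidding then forfeits a profitable win.
$606.3: below both → same outcome either way.
$166.2: below both → same outcome either way.
$128.2: below both → same outcome either way.
$1812.3: above both → same outcome either way.
$1096.3: inside the interval → strictly worse (loss $668.4).
Count: 1.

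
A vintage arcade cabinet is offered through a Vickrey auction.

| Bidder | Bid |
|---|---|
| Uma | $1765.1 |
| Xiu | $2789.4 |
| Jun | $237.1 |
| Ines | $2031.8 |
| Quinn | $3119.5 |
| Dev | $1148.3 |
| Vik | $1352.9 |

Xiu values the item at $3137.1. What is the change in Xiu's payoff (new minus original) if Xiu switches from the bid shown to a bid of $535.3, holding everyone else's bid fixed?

The highest bid among the other bidders is $3119.5; Xiu's bid doesn't change that.
Original bid $2789.4: Xiu is not highest (top rival bid is $3119.5); payoff $0.
Alternative bid $535.3: Xiu is not highest (top rival bid is $3119.5); payoff $0.
Change in payoff = $0 − ($0) = $0.

$0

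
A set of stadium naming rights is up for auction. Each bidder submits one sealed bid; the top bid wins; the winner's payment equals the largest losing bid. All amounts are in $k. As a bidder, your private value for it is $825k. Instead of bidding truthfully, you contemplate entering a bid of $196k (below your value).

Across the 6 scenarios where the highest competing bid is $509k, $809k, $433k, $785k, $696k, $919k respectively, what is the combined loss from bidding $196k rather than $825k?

$893k

The deviation costs you only when the competing bid falls strictly between $196k and $825k; elsewhere both bids give the same outcome.
$509k: truthful payoff $316k, deviation payoff $0k → loss $316k.
$809k: truthful payoff $16k, deviation payoff $0k → loss $16k.
$433k: truthful payoff $392k, deviation payoff $0k → loss $392k.
$785k: truthful payoff $40k, deviation payoff $0k → loss $40k.
$696k: truthful payoff $129k, deviation payoff $0k → loss $129k.
$919k: outcomes coincide → loss $0k.
Total loss = $316k + $16k + $392k + $40k + $129k = $893k.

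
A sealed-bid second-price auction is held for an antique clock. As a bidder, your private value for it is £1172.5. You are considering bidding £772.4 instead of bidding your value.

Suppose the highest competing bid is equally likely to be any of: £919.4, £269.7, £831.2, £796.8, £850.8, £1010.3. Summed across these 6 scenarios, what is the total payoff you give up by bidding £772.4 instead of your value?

£1454

The deviation costs you only when the competing bid falls strictly between £772.4 and £1172.5; elsewhere both bids give the same outcome.
£919.4: truthful payoff £253.1, deviation payoff £0 → loss £253.1.
£269.7: outcomes coincide → loss £0.
£831.2: truthful payoff £341.3, deviation payoff £0 → loss £341.3.
£796.8: truthful payoff £375.7, deviation payoff £0 → loss £375.7.
£850.8: truthful payoff £321.7, deviation payoff £0 → loss £321.7.
£1010.3: truthful payoff £162.2, deviation payoff £0 → loss £162.2.
Total loss = £253.1 + £341.3 + £375.7 + £321.7 + £162.2 = £1454.
Because the price is fixed by the runner-up's bid, deviating from your value can only change a good outcome into a bad one — never the reverse.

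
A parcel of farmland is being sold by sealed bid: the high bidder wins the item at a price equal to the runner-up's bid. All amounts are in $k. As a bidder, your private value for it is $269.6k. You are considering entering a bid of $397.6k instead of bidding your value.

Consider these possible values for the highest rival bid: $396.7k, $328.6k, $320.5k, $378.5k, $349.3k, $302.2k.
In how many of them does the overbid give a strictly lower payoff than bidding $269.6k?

The deviation hurts exactly when the highest competing bid lies strictly between $269.6k and $397.6k — overbidding then wins at a price above your value.
$396.7k: inside the interval → strictly worse (loss $127.1k).
$328.6k: inside the interval → strictly worse (loss $59k).
$320.5k: inside the interval → strictly worse (loss $50.9k).
$378.5k: inside the interval → strictly worse (loss $108.9k).
$349.3k: inside the interval → strictly worse (loss $79.7k).
$302.2k: inside the interval → strictly worse (loss $32.6k).
Count: 6.

6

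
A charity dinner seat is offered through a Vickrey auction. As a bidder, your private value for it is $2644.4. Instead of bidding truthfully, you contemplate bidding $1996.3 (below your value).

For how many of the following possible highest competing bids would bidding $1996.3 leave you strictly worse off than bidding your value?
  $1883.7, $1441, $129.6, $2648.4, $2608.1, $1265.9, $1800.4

1

The deviation hurts exactly when the highest competing bid lies strictly between $1996.3 and $2644.4 — underbidding then forfeits a profitable win.
$1883.7: below both → same outcome either way.
$1441: below both → same outcome either way.
$129.6: below both → same outcome either way.
$2648.4: above both → same outcome either way.
$2608.1: inside the interval → strictly worse (loss $36.3).
$1265.9: below both → same outcome either way.
$1800.4: below both → same outcome either way.
Count: 1.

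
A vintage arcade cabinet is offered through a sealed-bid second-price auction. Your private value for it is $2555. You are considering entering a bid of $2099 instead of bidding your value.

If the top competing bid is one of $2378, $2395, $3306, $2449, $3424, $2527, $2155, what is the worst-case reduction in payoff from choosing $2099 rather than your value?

$2378: truthful gives $177, deviation gives $0 → loss $177.
$2395: truthful gives $160, deviation gives $0 → loss $160.
$3306: same outcome either way → loss $0.
$2449: truthful gives $106, deviation gives $0 → loss $106.
$3424: same outcome either way → loss $0.
$2527: truthful gives $28, deviation gives $0 → loss $28.
$2155: truthful gives $400, deviation gives $0 → loss $400.
Maximum loss: $400.

$400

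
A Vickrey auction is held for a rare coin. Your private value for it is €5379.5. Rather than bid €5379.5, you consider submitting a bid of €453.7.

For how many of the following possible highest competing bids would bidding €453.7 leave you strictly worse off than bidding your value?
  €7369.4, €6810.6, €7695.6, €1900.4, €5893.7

The deviation hurts exactly when the highest competing bid lies strictly between €453.7 and €5379.5 — underbidding then forfeits a profitable win.
€7369.4: above both → same outcome either way.
€6810.6: above both → same outcome either way.
€7695.6: above both → same outcome either way.
€1900.4: inside the interval → strictly worse (loss €3479.1).
€5893.7: above both → same outcome either way.
Count: 1.

1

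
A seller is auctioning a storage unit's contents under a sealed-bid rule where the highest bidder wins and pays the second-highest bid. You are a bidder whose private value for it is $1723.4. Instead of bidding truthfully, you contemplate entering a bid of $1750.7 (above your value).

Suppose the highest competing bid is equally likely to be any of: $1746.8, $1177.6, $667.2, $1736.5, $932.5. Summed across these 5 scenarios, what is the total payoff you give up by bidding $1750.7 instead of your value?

The deviation costs you only when the competing bid falls strictly between $1723.4 and $1750.7; elsewhere both bids give the same outcome.
$1746.8: truthful payoff $0, deviation payoff −$23.4 → loss $23.4.
$1177.6: outcomes coincide → loss $0.
$667.2: outcomes coincide → loss $0.
$1736.5: truthful payoff $0, deviation payoff −$13.1 → loss $13.1.
$932.5: outcomes coincide → loss $0.
Total loss = $23.4 + $13.1 = $36.5.

$36.5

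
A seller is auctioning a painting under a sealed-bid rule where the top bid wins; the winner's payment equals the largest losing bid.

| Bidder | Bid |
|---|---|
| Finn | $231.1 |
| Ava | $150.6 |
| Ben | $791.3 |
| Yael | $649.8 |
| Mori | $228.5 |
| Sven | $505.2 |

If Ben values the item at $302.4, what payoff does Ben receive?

−$347.4

Highest bid: Ben at $791.3, so Ben wins.
Second-highest bid: Yael at $649.8 — that is the price the winner pays.
Ben's payoff = value − price = $302.4 − $649.8 = −$347.4.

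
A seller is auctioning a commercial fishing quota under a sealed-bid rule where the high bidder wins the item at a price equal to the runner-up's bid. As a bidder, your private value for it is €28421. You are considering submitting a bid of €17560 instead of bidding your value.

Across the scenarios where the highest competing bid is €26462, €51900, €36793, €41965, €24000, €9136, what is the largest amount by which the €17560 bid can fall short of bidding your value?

€4421

€26462: truthful gives €1959, deviation gives €0 → loss €1959.
€51900: same outcome either way → loss €0.
€36793: same outcome either way → loss €0.
€41965: same outcome either way → loss €0.
€24000: truthful gives €4421, deviation gives €0 → loss €4421.
€9136: same outcome either way → loss €0.
Maximum loss: €4421.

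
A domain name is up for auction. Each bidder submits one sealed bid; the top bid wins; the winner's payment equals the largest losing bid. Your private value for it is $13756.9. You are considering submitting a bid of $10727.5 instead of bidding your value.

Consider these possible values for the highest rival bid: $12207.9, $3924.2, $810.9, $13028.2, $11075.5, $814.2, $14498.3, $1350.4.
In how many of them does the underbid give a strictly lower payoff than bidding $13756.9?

3

The deviation hurts exactly when the highest competing bid lies strictly between $10727.5 and $13756.9 — underbidding then forfeits a profitable win.
$12207.9: inside the interval → strictly worse (loss $1549).
$3924.2: below both → same outcome either way.
$810.9: below both → same outcome either way.
$13028.2: inside the interval → strictly worse (loss $728.7).
$11075.5: inside the interval → strictly worse (loss $2681.4).
$814.2: below both → same outcome either way.
$14498.3: above both → same outcome either way.
$1350.4: below both → same outcome either way.
Count: 3.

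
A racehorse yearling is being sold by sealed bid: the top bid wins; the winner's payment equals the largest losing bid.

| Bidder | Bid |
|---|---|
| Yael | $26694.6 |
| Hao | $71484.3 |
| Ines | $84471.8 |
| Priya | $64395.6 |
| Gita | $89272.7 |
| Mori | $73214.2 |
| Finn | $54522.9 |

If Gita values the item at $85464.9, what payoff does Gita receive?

Highest bid: Gita at $89272.7, so Gita wins.
Second-highest bid: Ines at $84471.8 — that is the price the winner pays.
Gita's payoff = value − price = $85464.9 − $84471.8 = $993.1.

$993.1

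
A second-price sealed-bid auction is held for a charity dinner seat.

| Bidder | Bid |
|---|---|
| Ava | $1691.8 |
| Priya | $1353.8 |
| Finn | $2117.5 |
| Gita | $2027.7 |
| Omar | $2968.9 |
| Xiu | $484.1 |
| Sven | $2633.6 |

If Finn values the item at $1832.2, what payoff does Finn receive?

$0

Highest bid: Omar at $2968.9, so Omar wins.
Second-highest bid: Sven at $2633.6 — that is the price the winner pays.
Finn did not win, so Finn pays nothing and receives nothing: payoff $0.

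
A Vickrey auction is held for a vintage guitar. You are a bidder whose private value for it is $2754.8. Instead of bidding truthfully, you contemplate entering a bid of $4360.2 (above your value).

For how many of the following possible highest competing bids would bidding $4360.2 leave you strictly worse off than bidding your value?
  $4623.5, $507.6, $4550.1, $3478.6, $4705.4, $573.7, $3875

2

The deviation hurts exactly when the highest competing bid lies strictly between $2754.8 and $4360.2 — overbidding then wins at a price above your value.
$4623.5: above both → same outcome either way.
$507.6: below both → same outcome either way.
$4550.1: above both → same outcome either way.
$3478.6: inside the interval → strictly worse (loss $723.8).
$4705.4: above both → same outcome either way.
$573.7: below both → same outcome either way.
$3875: inside the interval → strictly worse (loss $1120.2).
Count: 2.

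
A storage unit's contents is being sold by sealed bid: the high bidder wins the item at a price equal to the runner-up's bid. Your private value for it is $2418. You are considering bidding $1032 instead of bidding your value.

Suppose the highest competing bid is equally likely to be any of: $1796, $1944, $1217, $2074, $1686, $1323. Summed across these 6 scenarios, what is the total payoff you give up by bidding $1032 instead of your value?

The deviation costs you only when the competing bid falls strictly between $1032 and $2418; elsewhere both bids give the same outcome.
$1796: truthful payoff $622, deviation payoff $0 → loss $622.
$1944: truthful payoff $474, deviation payoff $0 → loss $474.
$1217: truthful payoff $1201, deviation payoff $0 → loss $1201.
$2074: truthful payoff $344, deviation payoff $0 → loss $344.
$1686: truthful payoff $732, deviation payoff $0 → loss $732.
$1323: truthful payoff $1095, deviation payoff $0 → loss $1095.
Total loss = $622 + $474 + $1201 + $344 + $732 + $1095 = $4468.

$4468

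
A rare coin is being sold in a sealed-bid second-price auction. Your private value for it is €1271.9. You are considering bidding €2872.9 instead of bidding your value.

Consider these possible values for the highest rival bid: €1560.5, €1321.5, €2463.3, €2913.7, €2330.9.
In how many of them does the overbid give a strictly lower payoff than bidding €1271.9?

The deviation hurts exactly when the highest competing bid lies strictly between €1271.9 and €2872.9 — overbidding then wins at a price above your value.
€1560.5: inside the interval → strictly worse (loss €288.6).
€1321.5: inside the interval → strictly worse (loss €49.6).
€2463.3: inside the interval → strictly worse (loss €1191.4).
€2913.7: above both → same outcome either way.
€2330.9: inside the interval → strictly worse (loss €1059).
Count: 4.

4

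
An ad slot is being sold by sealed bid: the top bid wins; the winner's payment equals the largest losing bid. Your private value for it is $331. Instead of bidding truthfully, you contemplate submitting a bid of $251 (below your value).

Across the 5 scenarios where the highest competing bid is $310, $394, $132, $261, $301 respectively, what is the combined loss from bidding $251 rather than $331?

$121

The deviation costs you only when the competing bid falls strictly between $251 and $331; elsewhere both bids give the same outcome.
$310: truthful payoff $21, deviation payoff $0 → loss $21.
$394: outcomes coincide → loss $0.
$132: outcomes coincide → loss $0.
$261: truthful payoff $70, deviation payoff $0 → loss $70.
$301: truthful payoff $30, deviation payoff $0 → loss $30.
Total loss = $21 + $70 + $30 = $121.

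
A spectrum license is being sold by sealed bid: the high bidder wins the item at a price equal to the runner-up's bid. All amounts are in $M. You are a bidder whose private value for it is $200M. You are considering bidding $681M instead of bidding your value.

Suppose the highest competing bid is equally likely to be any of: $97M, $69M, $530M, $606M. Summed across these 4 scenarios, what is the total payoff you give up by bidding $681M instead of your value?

The deviation costs you only when the competing bid falls strictly between $200M and $681M; elsewhere both bids give the same outcome.
$97M: outcomes coincide → loss $0M.
$69M: outcomes coincide → loss $0M.
$530M: truthful payoff $0M, deviation payoff −$330M → loss $330M.
$606M: truthful payoff $0M, deviation payoff −$406M → loss $406M.
Total loss = $330M + $406M = $736M.
Because the price is fixed by the runner-up's bid, deviating from your value can only change a good outcome into a bad one — never the reverse.

$736M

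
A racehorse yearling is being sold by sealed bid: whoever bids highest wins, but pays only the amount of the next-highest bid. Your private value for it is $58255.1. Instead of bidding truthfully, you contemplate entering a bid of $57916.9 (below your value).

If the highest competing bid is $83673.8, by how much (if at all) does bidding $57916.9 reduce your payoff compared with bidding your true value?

Bidding your value $58255.1: you lose (since $58255.1 < $83673.8). Payoff $0.
Bidding $57916.9: you lose. Payoff $0.
Difference = $0 − $0 = $0; both bids lead to the same outcome because the competing bid is above both your value and your alternative bid.

$0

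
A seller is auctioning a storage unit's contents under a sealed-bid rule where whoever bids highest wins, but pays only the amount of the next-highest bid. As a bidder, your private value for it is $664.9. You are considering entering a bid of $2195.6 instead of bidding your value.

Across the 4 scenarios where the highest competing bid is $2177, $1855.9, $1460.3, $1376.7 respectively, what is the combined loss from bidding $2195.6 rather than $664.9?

$4210.3

The deviation costs you only when the competing bid falls strictly between $664.9 and $2195.6; elsewhere both bids give the same outcome.
$2177: truthful payoff $0, deviation payoff −$1512.1 → loss $1512.1.
$1855.9: truthful payoff $0, deviation payoff −$1191 → loss $1191.
$1460.3: truthful payoff $0, deviation payoff −$795.4 → loss $795.4.
$1376.7: truthful payoff $0, deviation payoff −$711.8 → loss $711.8.
Total loss = $1512.1 + $1191 + $795.4 + $711.8 = $4210.3.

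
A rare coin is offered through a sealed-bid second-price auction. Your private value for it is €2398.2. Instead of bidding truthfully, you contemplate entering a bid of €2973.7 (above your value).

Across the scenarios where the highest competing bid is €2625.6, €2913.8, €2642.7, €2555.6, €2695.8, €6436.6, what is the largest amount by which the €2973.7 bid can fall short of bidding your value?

€2625.6: truthful gives €0, deviation gives −€227.4 → loss €227.4.
€2913.8: truthful gives €0, deviation gives −€515.6 → loss €515.6.
€2642.7: truthful gives €0, deviation gives −€244.5 → loss €244.5.
€2555.6: truthful gives €0, deviation gives −€157.4 → loss €157.4.
€2695.8: truthful gives €0, deviation gives −€297.6 → loss €297.6.
€6436.6: same outcome either way → loss €0.
Maximum loss: €515.6.

€515.6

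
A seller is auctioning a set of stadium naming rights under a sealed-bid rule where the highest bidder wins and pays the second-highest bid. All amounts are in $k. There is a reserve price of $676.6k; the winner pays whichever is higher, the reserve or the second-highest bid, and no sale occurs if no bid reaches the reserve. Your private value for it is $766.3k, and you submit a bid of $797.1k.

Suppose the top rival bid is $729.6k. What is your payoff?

Your bid $797.1k is the highest and exceeds the reserve.
Price = max(second-highest bid, reserve) = max($729.6k, $676.6k) = $729.6k.
Payoff = $766.3k − $729.6k = $36.7k.

$36.7k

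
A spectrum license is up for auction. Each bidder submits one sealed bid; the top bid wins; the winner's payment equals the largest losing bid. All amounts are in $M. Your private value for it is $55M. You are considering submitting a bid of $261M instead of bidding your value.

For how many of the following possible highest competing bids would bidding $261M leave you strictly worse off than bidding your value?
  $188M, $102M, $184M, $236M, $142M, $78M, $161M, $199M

8

The deviation hurts exactly when the highest competing bid lies strictly between $55M and $261M — overbidding then wins at a price above your value.
$188M: inside the interval → strictly worse (loss $133M).
$102M: inside the interval → strictly worse (loss $47M).
$184M: inside the interval → strictly worse (loss $129M).
$236M: inside the interval → strictly worse (loss $181M).
$142M: inside the interval → strictly worse (loss $87M).
$78M: inside the interval → strictly worse (loss $23M).
$161M: inside the interval → strictly worse (loss $106M).
$199M: inside the interval → strictly worse (loss $144M).
Count: 8.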